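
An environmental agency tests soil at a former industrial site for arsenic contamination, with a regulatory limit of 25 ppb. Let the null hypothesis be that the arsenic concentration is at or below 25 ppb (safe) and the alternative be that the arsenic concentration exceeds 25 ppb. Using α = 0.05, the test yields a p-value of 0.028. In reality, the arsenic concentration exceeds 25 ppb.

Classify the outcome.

Neither — the decision is correct.

Since p = 0.028 < α = 0.05, H₀ is rejected.
H₀ is false (actually the arsenic concentration exceeds 25 ppb).
The decision matches the true state — no error.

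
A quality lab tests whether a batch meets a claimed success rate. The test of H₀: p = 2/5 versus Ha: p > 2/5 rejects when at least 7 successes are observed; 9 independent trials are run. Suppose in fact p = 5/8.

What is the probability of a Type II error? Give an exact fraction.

24101307/33554432

β = P(fail to reject H₀ | Ha true) = P(S ≤ 6 | p = 5/8), S ~ Binomial(9, 5/8).
Equivalently, β = 1 − P(S ≥ 7) = 24101307/33554432.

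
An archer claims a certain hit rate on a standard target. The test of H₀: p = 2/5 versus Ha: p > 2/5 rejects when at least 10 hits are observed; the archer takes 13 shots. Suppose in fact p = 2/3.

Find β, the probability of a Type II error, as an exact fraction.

1080275/1594323

Under the alternative p = 2/3, S ~ Binomial(13, 2/3); β is the probability the test does not reject, P(S < 10).
Adding the binomial probabilities P(S=0)+…+P(S=9) at p = 2/3 gives 1080275/1594323.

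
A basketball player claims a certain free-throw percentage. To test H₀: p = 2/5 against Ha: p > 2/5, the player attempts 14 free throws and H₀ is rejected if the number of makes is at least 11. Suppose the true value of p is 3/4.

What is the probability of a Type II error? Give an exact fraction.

64244663/134217728

A Type II error is failing to reject when Ha holds: with p = 3/4, β = P(X ≤ 10).
Equivalently, β = 1 − P(X ≥ 11) = 64244663/134217728.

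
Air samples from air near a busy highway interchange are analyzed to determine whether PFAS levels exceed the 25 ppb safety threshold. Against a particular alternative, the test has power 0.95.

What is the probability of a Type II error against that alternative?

0.05

Power = 1 − β, so β = 1 − 0.95 = 0.05.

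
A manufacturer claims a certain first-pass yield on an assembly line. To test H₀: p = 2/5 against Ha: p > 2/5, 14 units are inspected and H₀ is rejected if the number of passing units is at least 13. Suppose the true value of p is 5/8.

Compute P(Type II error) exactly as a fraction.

Under the alternative p = 5/8, K ~ Binomial(14, 5/8); β is the probability the test does not reject, P(K < 13).
Summing C(14,j)·(5/8)^j·(3/8)^{14-j} for j = 0..12 gives 4340673464229/4398046511104.

4340673464229/4398046511104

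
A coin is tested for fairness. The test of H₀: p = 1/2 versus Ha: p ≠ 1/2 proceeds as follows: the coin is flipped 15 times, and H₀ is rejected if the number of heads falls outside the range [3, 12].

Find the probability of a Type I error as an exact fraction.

121/16384

α = P(K ≤ 2 or K ≥ 13 | p = 1/2), K ~ Binomial(15, 1/2).
The two tails are symmetric, so α = 2·(1 + 15 + 105)/2^15 = 242/32768 = 121/16384.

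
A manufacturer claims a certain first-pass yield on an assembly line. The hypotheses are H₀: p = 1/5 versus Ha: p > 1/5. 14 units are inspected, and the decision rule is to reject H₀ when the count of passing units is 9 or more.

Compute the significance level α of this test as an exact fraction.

Under H₀, Y ~ Binomial(14, 1/5), and α = P(Y ≥ 9).
Adding the binomial terms for j = 9 through 14 with p = 1/5 yields 2331113/6103515625.

2331113/6103515625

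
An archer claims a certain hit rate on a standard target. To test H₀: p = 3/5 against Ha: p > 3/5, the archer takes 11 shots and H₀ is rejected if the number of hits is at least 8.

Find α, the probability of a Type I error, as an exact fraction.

α = P(reject H₀ | H₀ true) = P(S ≥ 8 | p = 3/5), with S ~ Binomial(11, 3/5).
Summing C(11,j)(3/5)^j(2/5)^{11−j} for j = 8,…,11 gives 2893401/9765625.

2893401/9765625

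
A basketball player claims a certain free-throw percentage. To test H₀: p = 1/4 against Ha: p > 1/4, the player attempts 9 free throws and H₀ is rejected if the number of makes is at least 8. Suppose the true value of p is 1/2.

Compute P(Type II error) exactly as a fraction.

Under the alternative p = 1/2, X ~ Binomial(9, 1/2); β is the probability the test does not reject, P(X < 8).
Adding the binomial probabilities P(X=0)+…+P(X=7) at p = 1/2 gives 251/256.

251/256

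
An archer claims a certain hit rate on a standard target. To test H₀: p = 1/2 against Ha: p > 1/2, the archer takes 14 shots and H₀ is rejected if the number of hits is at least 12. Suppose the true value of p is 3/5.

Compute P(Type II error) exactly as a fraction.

5860647088/6103515625

Under the alternative p = 3/5, S ~ Binomial(14, 3/5); β is the probability the test does not reject, P(S < 12).
Summing C(14,j)·(3/5)^j·(2/5)^{14-j} for j = 0..11 gives 5860647088/6103515625.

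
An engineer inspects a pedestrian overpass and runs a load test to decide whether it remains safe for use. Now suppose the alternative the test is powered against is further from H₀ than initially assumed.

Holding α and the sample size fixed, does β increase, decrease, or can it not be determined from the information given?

A larger true effect moves the Ha sampling distribution further from the H₀ critical value, making rejection more likely when Ha is true.

It decreases.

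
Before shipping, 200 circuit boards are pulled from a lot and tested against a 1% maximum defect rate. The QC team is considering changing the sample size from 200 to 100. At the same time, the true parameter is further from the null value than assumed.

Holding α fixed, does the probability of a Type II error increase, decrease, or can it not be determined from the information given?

Cannot be determined from the information given.

The first change alone would make β increase; the second alone would make β decrease. Which effect dominates depends on the magnitudes, which are not given.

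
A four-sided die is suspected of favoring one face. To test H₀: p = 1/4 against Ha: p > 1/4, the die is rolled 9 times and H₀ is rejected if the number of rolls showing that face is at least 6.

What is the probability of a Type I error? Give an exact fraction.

655/65536

The Type I error probability is α = P(X ≥ 6) computed under H₀, where X ~ Binomial(9, 1/4).
P(X ≥ 6) = Σ_{j=6}^{9} C(9,j)·(1/4)^j·(3/4)^{9-j} = 655/65536.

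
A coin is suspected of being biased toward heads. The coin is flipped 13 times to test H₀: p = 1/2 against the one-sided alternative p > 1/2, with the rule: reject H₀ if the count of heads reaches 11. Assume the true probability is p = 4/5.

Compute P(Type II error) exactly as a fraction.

Under the alternative p = 4/5, X ~ Binomial(13, 4/5); β is the probability the test does not reject, P(X < 11).
Adding the binomial probabilities P(X=0)+…+P(X=10) at p = 4/5 gives 608334741/1220703125.

608334741/1220703125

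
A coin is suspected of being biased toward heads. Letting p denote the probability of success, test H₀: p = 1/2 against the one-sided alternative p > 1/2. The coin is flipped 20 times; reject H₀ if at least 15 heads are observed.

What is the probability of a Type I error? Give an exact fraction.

5425/262144

α = P(reject H₀ | H₀ true) = P(X ≥ 15 | p = 1/2), with X ~ Binomial(20, 1/2).
Summing the upper tail: (15504 + 4845 + 1140 + 190 + 20 + 1) / 2^20 = 21700/1048576 = 5425/262144.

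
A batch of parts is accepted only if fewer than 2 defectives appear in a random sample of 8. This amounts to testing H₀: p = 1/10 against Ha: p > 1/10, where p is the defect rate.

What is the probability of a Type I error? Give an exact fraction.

18689527/100000000

Under H₀, K ~ Binomial(8, 1/10); the Type I error rate is P(K ≥ 2).
Computing the lower-tail complement: 1 − 81310473/100000000 = 18689527/100000000.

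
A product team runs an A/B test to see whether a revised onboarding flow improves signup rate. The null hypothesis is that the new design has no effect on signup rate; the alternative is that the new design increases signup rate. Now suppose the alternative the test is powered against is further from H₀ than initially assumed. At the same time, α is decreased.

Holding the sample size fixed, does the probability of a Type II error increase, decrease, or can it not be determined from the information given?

The first change alone would make β decrease; the second alone would make β increase. Which effect dominates depends on the magnitudes, which are not given.

Cannot be determined from the information given.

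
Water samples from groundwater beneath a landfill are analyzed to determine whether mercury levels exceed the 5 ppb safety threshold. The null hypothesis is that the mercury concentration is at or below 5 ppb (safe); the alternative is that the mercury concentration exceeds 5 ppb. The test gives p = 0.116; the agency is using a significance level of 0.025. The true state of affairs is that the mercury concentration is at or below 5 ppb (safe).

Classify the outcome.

Since p = 0.116 ≥ α = 0.025, H₀ is not rejected.
H₀ is true (actually the mercury concentration is at or below 5 ppb (safe)).
The decision matches the true state — no error.

Neither — the decision is correct.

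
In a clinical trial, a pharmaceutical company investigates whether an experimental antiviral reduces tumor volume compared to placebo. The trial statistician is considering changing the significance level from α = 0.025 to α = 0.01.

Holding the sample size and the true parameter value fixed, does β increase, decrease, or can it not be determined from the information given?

It increases.

A smaller α moves the rejection region further into the tail. With the alternative true, more outcomes now fall outside the rejection region, so failing to reject becomes more likely.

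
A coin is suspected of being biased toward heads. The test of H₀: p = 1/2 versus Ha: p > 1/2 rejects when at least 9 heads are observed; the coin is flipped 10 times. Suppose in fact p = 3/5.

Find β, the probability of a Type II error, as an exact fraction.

9312916/9765625

Under the alternative p = 3/5, X ~ Binomial(10, 3/5); β is the probability the test does not reject, P(X < 9).
Adding the binomial probabilities P(X=0)+…+P(X=8) at p = 3/5 gives 9312916/9765625.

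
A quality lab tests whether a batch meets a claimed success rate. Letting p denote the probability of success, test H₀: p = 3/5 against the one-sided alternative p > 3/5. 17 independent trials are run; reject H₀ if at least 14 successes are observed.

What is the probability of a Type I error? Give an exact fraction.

7083577089/152587890625

α = P(reject H₀ | H₀ true) = P(Y ≥ 14 | p = 3/5), with Y ~ Binomial(17, 3/5).
Adding the binomial terms for j = 14 through 17 with p = 3/5 yields 7083577089/152587890625.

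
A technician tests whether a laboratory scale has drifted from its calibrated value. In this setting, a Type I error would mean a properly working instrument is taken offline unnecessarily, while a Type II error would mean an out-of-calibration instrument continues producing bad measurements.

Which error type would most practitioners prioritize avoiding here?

Type II error

The Type II consequence (an out-of-calibration instrument continues producing bad measurements) is more severe than the Type I consequence (a properly working instrument is taken offline unnecessarily).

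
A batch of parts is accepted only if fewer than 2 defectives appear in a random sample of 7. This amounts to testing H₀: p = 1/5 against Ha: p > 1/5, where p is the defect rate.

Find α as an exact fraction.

The significance level is the probability, assuming p = 1/5, of seeing 2 or more defectives in 7 draws.
Computing the lower-tail complement: 1 − 45056/78125 = 33069/78125.

33069/78125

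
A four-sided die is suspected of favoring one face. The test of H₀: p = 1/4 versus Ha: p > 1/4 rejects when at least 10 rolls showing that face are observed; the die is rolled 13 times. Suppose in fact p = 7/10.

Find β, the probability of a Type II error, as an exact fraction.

579394354239/1000000000000

β = P(fail to reject H₀ | Ha true) = P(K ≤ 9 | p = 7/10), K ~ Binomial(13, 7/10).
Summing C(13,j)·(7/10)^j·(3/10)^{13-j} for j = 0..9 gives 579394354239/1000000000000.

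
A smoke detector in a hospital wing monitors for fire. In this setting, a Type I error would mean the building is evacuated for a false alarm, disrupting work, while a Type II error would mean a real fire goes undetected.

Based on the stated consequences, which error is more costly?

Type II error

The Type II consequence (a real fire goes undetected) is more severe than the Type I consequence (the building is evacuated for a false alarm, disrupting work).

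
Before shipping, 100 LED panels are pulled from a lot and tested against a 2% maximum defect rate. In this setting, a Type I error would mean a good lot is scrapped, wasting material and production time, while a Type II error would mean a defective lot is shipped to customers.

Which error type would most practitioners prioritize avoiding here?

The Type II consequence (a defective lot is shipped to customers) is more severe than the Type I consequence (a good lot is scrapped, wasting material and production time).

Type II error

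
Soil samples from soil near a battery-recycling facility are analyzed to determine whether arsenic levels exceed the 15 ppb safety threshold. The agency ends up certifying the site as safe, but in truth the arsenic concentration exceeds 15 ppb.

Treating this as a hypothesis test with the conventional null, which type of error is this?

Type II error

The null hypothesis here is that the arsenic concentration is at or below 15 ppb (safe).
'Certifying the site as safe' corresponds to failing to reject H₀.
H₀ was not rejected but H₀ is false — a Type II error (false negative).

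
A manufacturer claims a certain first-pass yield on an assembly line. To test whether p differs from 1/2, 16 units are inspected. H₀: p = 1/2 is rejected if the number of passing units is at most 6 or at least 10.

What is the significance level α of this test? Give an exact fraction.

14893/32768

Under H₀, K ~ Binomial(16, 1/2); α is the probability of landing in either tail, P(K ≤ 6) + P(K ≥ 10).
Each tail has probability (1 + 16 + 120 + 560 + 1820 + 4368 + 8008)/65536; doubling gives α = 29786/65536 = 14893/32768.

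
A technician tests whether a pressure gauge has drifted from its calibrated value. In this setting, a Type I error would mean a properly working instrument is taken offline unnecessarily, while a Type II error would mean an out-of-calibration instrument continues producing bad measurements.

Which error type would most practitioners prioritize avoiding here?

Type II error

The Type II consequence (an out-of-calibration instrument continues producing bad measurements) is more severe than the Type I consequence (a properly working instrument is taken offline unnecessarily).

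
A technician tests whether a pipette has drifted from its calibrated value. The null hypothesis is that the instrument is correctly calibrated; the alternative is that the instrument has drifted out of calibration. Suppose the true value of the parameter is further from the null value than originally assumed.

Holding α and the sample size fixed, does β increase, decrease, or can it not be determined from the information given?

A bigger departure from H₀ is easier for the test to detect, so it fails to reject less often.

It decreases.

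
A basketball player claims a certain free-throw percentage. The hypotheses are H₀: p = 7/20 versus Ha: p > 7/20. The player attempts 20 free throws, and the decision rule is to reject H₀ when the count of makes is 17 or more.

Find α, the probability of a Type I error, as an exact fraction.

637973598365478054631/104857600000000000000000000

Under H₀, K ~ Binomial(20, 7/20), and α = P(K ≥ 17).
Adding the binomial terms for j = 17 through 20 with p = 7/20 yields 637973598365478054631/104857600000000000000000000.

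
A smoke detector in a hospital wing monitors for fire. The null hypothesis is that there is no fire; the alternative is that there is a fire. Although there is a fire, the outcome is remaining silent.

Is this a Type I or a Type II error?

Type II error

'Remaining silent' corresponds to failing to reject H₀.
H₀ was not rejected but H₀ is false — a Type II error (false negative).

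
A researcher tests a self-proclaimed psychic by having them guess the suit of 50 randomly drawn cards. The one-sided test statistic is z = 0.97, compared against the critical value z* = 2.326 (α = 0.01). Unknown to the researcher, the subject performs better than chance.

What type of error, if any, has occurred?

Type II error

The conventional null hypothesis is that the subject is guessing at random (p = 1/4).
Since z = 0.97 ≤ z* = 2.326, H₀ is not rejected.
H₀ is false (actually the subject performs better than chance).
Failing to reject a false H₀ is a Type II error.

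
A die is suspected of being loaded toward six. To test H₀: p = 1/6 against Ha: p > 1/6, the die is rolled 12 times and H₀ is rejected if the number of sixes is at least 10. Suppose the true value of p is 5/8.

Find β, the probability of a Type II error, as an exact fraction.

Under the alternative p = 5/8, S ~ Binomial(12, 5/8); β is the probability the test does not reject, P(S < 10).
Adding the binomial probabilities P(S=0)+…+P(S=9) at p = 5/8 gives 60916742361/68719476736.

60916742361/68719476736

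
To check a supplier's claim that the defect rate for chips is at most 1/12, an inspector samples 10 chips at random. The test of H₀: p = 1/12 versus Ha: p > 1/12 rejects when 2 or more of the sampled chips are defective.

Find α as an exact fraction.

4133487571/20639121408

The significance level is the probability, assuming p = 1/12, of seeing 2 or more defectives in 10 draws.
α = 1 − P(K ≤ 1) = 1 − 16505633837/20639121408 = 4133487571/20639121408.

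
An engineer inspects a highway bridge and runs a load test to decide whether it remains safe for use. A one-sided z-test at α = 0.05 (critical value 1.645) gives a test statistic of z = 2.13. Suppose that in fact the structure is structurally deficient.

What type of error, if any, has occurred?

No error (correct decision).

The conventional null hypothesis is that the structure meets the required load capacity (safe).
Since z = 2.13 > z* = 1.645, H₀ is rejected.
H₀ is false (actually the structure is structurally deficient).
The decision matches the true state — no error.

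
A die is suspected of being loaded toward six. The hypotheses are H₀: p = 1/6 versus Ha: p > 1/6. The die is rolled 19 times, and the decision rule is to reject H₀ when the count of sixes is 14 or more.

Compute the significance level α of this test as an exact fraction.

1620229/25389989167104

The Type I error probability is α = P(X ≥ 14) computed under H₀, where X ~ Binomial(19, 1/6).
Adding the binomial terms for j = 14 through 19 with p = 1/6 yields 1620229/25389989167104.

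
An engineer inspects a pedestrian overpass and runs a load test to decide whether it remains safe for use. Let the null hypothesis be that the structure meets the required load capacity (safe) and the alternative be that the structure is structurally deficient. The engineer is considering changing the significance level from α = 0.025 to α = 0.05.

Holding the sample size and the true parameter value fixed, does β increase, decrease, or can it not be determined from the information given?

A larger α widens the rejection region, so when the alternative is true more outcomes lead to rejection — failing to reject becomes less likely.

It decreases.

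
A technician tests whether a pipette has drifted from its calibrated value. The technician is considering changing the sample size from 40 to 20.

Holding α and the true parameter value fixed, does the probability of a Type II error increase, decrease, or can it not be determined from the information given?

It increases.

A smaller sample increases the standard error, so the sampling distributions under H₀ and Ha overlap more.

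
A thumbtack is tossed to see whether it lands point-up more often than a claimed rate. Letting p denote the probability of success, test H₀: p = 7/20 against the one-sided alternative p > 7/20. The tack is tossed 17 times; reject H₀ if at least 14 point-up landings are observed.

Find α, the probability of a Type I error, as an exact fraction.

Under H₀, Y ~ Binomial(17, 7/20), and α = P(Y ≥ 14).
Summing C(17,j)(7/20)^j(13/20)^{17−j} for j = 14,…,17 gives 56496660191394549/655360000000000000000.

56496660191394549/655360000000000000000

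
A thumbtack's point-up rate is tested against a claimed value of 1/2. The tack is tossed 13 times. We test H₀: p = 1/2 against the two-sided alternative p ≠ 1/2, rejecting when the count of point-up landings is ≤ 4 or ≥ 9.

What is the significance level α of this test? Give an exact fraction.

1093/4096

The significance level is the null-hypothesis probability of the rejection region {≤4} ∪ {≥9}.
By symmetry, α = 2·P(X ≤ 4) = 2·(1 + 13 + 78 + 286 + 715)/8192 = 2186/8192 = 1093/4096.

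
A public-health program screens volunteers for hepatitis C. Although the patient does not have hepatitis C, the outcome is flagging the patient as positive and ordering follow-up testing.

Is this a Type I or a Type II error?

Type I error

The null hypothesis here is that the patient does not have hepatitis C.
'Flagging the patient as positive and ordering follow-up testing' corresponds to rejecting H₀.
H₀ was rejected but H₀ is true — a Type I error (false positive).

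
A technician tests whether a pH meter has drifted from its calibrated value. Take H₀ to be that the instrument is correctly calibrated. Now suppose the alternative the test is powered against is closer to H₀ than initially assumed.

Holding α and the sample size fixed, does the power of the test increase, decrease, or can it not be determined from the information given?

When the true parameter is near the null value, the test has a harder time distinguishing Ha from H₀.
Since power = 1 − β and β increases, power decreases.

It decreases.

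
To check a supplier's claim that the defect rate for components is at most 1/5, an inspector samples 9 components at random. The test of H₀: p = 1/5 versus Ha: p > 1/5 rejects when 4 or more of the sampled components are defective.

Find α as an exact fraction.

α = P(reject H₀ | H₀ true) = P(Y ≥ 4 | p = 1/5), Y ~ Binomial(9, 1/5).
α = 1 − P(Y ≤ 3) = 1 − 1785856/1953125 = 167269/1953125.

167269/1953125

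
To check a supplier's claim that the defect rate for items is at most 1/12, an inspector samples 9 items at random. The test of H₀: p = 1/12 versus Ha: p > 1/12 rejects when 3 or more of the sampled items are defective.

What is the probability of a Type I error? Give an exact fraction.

Under H₀, Y ~ Binomial(9, 1/12); the Type I error rate is P(Y ≥ 3).
α = 1 − P(Y ≤ 2) = 1 − 19487171/20155392 = 668221/20155392.

668221/20155392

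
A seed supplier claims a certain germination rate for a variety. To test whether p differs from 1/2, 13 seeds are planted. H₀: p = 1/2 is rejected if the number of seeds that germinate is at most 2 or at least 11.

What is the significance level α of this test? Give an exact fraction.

23/1024

α = P(Y ≤ 2 or Y ≥ 11 | p = 1/2), Y ~ Binomial(13, 1/2).
The two tails are symmetric, so α = 2·(1 + 13 + 78)/2^13 = 184/8192 = 23/1024.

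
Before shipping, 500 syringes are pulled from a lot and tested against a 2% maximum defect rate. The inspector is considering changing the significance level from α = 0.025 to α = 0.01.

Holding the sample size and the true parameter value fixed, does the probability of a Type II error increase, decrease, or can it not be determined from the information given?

Tightening α shrinks the rejection region. When Ha holds, fewer sample outcomes clear the stricter threshold, so more fall in the acceptance region.

It increases.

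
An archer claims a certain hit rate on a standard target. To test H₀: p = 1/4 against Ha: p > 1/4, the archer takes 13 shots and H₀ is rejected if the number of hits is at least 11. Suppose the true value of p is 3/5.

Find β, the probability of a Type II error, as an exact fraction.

1150021472/1220703125

β = P(fail to reject H₀ | Ha true) = P(S ≤ 10 | p = 3/5), S ~ Binomial(13, 3/5).
Equivalently, β = 1 − P(S ≥ 11) = 1150021472/1220703125.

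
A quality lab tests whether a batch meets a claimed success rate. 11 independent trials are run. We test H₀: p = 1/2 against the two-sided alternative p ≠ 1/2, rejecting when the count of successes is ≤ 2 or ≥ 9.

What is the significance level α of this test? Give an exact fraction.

Under H₀, X ~ Binomial(11, 1/2); α is the probability of landing in either tail, P(X ≤ 2) + P(X ≥ 9).
The two tails are symmetric, so α = 2·(1 + 11 + 55)/2^11 = 134/2048 = 67/1024.

67/1024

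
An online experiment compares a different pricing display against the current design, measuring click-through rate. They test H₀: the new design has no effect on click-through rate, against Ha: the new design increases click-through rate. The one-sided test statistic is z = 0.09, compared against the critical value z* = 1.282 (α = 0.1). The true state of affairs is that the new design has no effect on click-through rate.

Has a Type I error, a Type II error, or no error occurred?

Neither — the decision is correct.

Since z = 0.09 ≤ z* = 1.282, H₀ is not rejected.
H₀ is true (actually the new design has no effect on click-through rate).
The decision matches the true state — no error.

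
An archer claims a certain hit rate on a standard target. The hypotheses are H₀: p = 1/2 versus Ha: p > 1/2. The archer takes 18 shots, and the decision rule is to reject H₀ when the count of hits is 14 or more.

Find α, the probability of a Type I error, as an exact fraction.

253/16384

The Type I error probability is α = P(X ≥ 14) computed under H₀, where X ~ Binomial(18, 1/2).
Summing the upper tail: (3060 + 816 + 153 + 18 + 1) / 2^18 = 4048/262144 = 253/16384.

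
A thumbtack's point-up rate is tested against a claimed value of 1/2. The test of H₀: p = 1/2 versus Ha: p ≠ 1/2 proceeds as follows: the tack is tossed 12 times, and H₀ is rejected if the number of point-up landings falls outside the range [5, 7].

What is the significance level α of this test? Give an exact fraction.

The significance level is the null-hypothesis probability of the rejection region {≤4} ∪ {≥8}.
By symmetry, α = 2·P(X ≤ 4) = 2·(1 + 12 + 66 + 220 + 495)/4096 = 1588/4096 = 397/1024.

397/1024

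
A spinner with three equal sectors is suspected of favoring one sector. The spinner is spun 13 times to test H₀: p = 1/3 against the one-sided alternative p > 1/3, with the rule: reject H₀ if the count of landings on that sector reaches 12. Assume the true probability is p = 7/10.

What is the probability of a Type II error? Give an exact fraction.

4681650394377/5000000000000

Under the alternative p = 7/10, K ~ Binomial(13, 7/10); β is the probability the test does not reject, P(K < 12).
Summing C(13,j)·(7/10)^j·(3/10)^{13-j} for j = 0..11 gives 4681650394377/5000000000000.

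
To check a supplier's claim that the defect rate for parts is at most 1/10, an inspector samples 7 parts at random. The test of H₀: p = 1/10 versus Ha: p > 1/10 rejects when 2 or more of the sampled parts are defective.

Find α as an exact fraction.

Under H₀, Y ~ Binomial(7, 1/10); the Type I error rate is P(Y ≥ 2).
Via the complement, α = 1 − Σ_{j=0}^{1} C(7,j)(1/10)^j(9/10)^{7-j} = 93559/625000.

93559/625000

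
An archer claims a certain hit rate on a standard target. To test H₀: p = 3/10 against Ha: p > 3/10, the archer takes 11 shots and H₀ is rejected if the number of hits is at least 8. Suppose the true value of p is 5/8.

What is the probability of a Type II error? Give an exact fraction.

A Type II error is failing to reject when Ha holds: with p = 5/8, β = P(X ≤ 7).
Summing C(11,j)·(5/8)^j·(3/8)^{11-j} for j = 0..7 gives 688976199/1073741824.

688976199/1073741824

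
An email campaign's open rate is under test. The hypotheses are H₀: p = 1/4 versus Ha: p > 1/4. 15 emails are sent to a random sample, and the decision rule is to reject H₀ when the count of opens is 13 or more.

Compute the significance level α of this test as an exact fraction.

991/1073741824

α = P(reject H₀ | H₀ true) = P(Y ≥ 13 | p = 1/4), with Y ~ Binomial(15, 1/4).
P(Y ≥ 13) = Σ_{j=13}^{15} C(15,j)·(1/4)^j·(3/4)^{15-j} = 991/1073741824.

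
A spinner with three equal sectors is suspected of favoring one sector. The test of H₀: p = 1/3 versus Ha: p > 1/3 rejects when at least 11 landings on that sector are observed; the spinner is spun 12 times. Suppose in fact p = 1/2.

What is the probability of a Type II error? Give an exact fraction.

β = P(fail to reject H₀ | Ha true) = P(K ≤ 10 | p = 1/2), K ~ Binomial(12, 1/2).
Adding the binomial probabilities P(K=0)+…+P(K=10) at p = 1/2 gives 4083/4096.

4083/4096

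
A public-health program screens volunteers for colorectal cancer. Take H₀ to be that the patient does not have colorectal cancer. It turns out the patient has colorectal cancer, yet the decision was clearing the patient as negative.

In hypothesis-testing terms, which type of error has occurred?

'Clearing the patient as negative' corresponds to failing to reject H₀.
H₀ was not rejected but H₀ is false — a Type II error (false negative).

Type II error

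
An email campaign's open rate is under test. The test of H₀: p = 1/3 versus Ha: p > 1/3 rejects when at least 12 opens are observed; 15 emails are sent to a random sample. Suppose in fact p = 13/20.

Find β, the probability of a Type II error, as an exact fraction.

6777270377107586237/8192000000000000000

A Type II error is failing to reject when Ha holds: with p = 13/20, β = P(K ≤ 11).
Equivalently, β = 1 − P(K ≥ 12) = 6777270377107586237/8192000000000000000.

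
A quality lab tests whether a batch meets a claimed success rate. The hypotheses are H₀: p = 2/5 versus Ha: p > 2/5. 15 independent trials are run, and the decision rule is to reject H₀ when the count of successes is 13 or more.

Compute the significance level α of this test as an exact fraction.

Under H₀, S ~ Binomial(15, 2/5), and α = P(S ≥ 13).
Adding the binomial terms for j = 13 through 15 with p = 2/5 yields 8511488/30517578125.

8511488/30517578125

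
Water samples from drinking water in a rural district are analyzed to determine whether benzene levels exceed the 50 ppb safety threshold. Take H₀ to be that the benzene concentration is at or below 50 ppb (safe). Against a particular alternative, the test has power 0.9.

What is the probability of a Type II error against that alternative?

0.1

Power = 1 − β, so β = 1 − 0.9 = 0.1.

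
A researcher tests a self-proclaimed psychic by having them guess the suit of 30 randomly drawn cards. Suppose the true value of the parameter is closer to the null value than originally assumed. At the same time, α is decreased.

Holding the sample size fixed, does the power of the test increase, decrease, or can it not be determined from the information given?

It decreases.

A smaller departure from H₀ means the test statistic under Ha is distributed closer to where it would be under H₀; rejection becomes less likely. Tightening α shrinks the rejection region. When Ha holds, fewer sample outcomes clear the stricter threshold, so more fall in the acceptance region. Both changes push β in the same direction.
Since power = 1 − β and β increases, power decreases.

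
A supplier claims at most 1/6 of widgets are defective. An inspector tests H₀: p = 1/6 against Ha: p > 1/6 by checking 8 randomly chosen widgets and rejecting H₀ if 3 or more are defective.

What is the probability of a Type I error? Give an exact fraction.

The significance level is the probability, assuming p = 1/6, of seeing 3 or more defectives in 8 draws.
Via the complement, α = 1 − Σ_{j=0}^{2} C(8,j)(1/6)^j(5/6)^{8-j} = 75497/559872.

75497/559872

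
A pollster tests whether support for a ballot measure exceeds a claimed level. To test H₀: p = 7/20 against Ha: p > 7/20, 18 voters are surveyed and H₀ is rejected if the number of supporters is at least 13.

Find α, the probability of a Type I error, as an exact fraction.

94232010575926496497/65536000000000000000000

α = P(reject H₀ | H₀ true) = P(S ≥ 13 | p = 7/20), with S ~ Binomial(18, 7/20).
Summing C(18,j)(7/20)^j(13/20)^{18−j} for j = 13,…,18 gives 94232010575926496497/65536000000000000000000.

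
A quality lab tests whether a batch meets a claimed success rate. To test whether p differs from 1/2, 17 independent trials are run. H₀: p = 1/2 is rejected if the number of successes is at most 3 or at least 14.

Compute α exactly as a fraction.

417/32768

The significance level is the null-hypothesis probability of the rejection region {≤3} ∪ {≥14}.
Each tail has probability (1 + 17 + 136 + 680)/131072; doubling gives α = 1668/131072 = 417/32768.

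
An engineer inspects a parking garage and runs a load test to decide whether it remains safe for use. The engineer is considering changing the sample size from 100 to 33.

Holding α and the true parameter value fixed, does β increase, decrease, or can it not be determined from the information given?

It increases.

With less data the test statistic is noisier; under Ha, more outcomes land inside the acceptance region.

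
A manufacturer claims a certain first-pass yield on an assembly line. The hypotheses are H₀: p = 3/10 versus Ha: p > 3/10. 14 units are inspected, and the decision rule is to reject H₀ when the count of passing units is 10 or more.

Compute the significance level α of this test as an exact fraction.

33313260987/20000000000000

α = P(reject H₀ | H₀ true) = P(S ≥ 10 | p = 3/10), with S ~ Binomial(14, 3/10).
P(S ≥ 10) = Σ_{j=10}^{14} C(14,j)·(3/10)^j·(7/10)^{14-j} = 33313260987/20000000000000.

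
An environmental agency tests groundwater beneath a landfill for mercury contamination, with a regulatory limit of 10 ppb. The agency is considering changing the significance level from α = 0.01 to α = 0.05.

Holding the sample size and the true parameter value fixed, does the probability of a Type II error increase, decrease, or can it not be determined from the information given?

A larger α widens the rejection region, so when the alternative is true more outcomes lead to rejection — failing to reject becomes less likely.

It decreases.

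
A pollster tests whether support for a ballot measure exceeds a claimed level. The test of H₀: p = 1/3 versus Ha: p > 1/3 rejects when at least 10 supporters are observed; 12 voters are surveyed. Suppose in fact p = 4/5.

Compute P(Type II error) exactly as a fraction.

β = P(fail to reject H₀ | Ha true) = P(X ≤ 9 | p = 4/5), X ~ Binomial(12, 4/5).
Summing C(12,j)·(4/5)^j·(1/5)^{12-j} for j = 0..9 gives 21565149/48828125.

21565149/48828125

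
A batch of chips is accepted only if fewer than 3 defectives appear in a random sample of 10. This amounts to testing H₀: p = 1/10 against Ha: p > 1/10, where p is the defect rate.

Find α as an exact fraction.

α = P(reject H₀ | H₀ true) = P(Y ≥ 3 | p = 1/10), Y ~ Binomial(10, 1/10).
Computing the lower-tail complement: 1 − 1162261467/1250000000 = 87738533/1250000000.

87738533/1250000000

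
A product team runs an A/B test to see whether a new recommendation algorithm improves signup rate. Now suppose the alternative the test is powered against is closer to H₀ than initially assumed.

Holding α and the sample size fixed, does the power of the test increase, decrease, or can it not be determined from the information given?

It decreases.

When the true parameter is near the null value, the test has a harder time distinguishing Ha from H₀.
Since power = 1 − β and β increases, power decreases.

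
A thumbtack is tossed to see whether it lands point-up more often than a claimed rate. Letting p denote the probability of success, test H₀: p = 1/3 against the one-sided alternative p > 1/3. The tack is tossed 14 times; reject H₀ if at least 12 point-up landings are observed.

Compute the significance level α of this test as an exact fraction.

α = P(reject H₀ | H₀ true) = P(K ≥ 12 | p = 1/3), with K ~ Binomial(14, 1/3).
P(K ≥ 12) = Σ_{j=12}^{14} C(14,j)·(1/3)^j·(2/3)^{14-j} = 131/1594323.

131/1594323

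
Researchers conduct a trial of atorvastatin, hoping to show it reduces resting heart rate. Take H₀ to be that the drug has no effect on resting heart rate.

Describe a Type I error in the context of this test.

A Type I error is rejecting H₀ when H₀ is true.
Here that means concluding that the drug is effective when actually the drug has no effect on resting heart rate.

A Type I error would mean concluding that the drug reduces resting heart rate when in fact the drug has no effect on resting heart rate.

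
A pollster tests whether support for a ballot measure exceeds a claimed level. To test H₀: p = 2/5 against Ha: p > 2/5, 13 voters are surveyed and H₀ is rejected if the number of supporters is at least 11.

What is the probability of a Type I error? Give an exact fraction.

α = P(reject H₀ | H₀ true) = P(K ≥ 11 | p = 2/5), with K ~ Binomial(13, 2/5).
P(K ≥ 11) = Σ_{j=11}^{13} C(13,j)·(2/5)^j·(3/5)^{13-j} = 1605632/1220703125.

1605632/1220703125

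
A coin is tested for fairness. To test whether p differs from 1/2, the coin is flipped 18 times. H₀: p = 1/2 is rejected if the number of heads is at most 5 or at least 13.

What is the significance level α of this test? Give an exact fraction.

α = P(X ≤ 5 or X ≥ 13 | p = 1/2), X ~ Binomial(18, 1/2).
Each tail has probability (1 + 18 + 153 + 816 + 3060 + 8568)/262144; doubling gives α = 25232/262144 = 1577/16384.

1577/16384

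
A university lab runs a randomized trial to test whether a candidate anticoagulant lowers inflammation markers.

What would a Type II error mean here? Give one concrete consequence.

A Type II error would mean concluding that the drug has no effect on inflammation markers (or at least failing to establish that the drug lowers inflammation markers) when in fact the drug lowers inflammation markers. Consequence: an effective treatment is shelved and never reaches patients who would benefit.

With the conventional null hypothesis that the drug has no effect on inflammation markers:
A Type II error is failing to reject H₀ when H₀ is false.
Here that means concluding there is insufficient evidence that the drug works when actually the drug lowers inflammation markers.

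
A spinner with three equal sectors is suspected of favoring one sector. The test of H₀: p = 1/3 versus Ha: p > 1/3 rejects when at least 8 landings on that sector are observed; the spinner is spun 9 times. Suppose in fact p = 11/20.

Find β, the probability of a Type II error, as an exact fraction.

A Type II error is failing to reject when Ha holds: with p = 11/20, β = P(S ≤ 7).
Equivalently, β = 1 − P(S ≥ 8) = 123069745737/128000000000.

123069745737/128000000000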